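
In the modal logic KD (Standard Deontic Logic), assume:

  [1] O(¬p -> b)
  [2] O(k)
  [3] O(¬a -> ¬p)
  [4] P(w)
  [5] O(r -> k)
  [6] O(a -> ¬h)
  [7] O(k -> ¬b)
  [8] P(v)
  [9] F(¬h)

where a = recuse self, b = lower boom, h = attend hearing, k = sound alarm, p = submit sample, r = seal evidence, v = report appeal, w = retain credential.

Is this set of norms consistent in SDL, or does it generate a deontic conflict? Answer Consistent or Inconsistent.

Inconsistent

From premise 2 we have O(k).
Applying K to premise 7 (O(k -> ¬b)) and O(k) yields O(¬b).
The contrapositive of premise 1 (O(¬p -> b)) is O(¬b -> p), and O(¬b) is already established, so O(p).
The contrapositive of premise 3 (O(¬a -> ¬p)) is O(p -> a), and O(p) is already established, so O(a).
From O(a) and premise 6, O(a -> ¬h), we obtain O(¬h).
However, F(¬h) at premise 9 amounts to O(h).
We now have both O(¬h) and O(h) — h is simultaneously obligatory and forbidden, violating the D-axiom.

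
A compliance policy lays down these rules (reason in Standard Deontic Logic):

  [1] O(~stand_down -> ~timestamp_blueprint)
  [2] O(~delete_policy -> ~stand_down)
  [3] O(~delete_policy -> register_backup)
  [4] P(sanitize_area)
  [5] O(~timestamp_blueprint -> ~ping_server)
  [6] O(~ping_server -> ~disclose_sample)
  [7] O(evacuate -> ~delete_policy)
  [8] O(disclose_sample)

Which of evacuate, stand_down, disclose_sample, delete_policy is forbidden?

Premise 8 gives O(disclose_sample).
The contrapositive of premise 6 (O(~ping_server -> ~disclose_sample)) is O(disclose_sample -> ping_server), and O(disclose_sample) is already established, so O(ping_server).
The contrapositive of premise 5 (O(~timestamp_blueprint -> ~ping_server)) is O(ping_server -> timestamp_blueprint), and O(ping_server) is already established, so O(timestamp_blueprint).
The contrapositive of premise 1 (O(~stand_down -> ~timestamp_blueprint)) is O(timestamp_blueprint -> stand_down), and O(timestamp_blueprint) is already established, so O(stand_down).
The contrapositive of premise 2 (O(~delete_policy -> ~stand_down)) is O(stand_down -> delete_policy), and O(stand_down) is already established, so O(delete_policy).
Premise 7 is O(evacuate -> ~delete_policy); contrapositively O(delete_policy -> ~evacuate). Since O(delete_policy) holds, K gives O(~evacuate).
So O(~evacuate) holds, i.e. evacuate is forbidden. None of the other listed options is forbidden under the premises.

evacuate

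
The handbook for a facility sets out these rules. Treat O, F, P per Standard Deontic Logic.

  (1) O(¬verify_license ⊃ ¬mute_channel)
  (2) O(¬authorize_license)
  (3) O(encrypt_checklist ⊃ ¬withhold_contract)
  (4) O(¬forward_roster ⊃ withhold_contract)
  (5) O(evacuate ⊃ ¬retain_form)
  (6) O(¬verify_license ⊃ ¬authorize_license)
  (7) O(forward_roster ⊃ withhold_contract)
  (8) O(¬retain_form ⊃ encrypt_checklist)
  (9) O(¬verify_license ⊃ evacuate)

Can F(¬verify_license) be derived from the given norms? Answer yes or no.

Yes

By case analysis on forward_roster: premise 7 gives O(forward_roster ⊃ withhold_contract) and premise 4 gives O(¬forward_roster ⊃ withhold_contract), so O(withhold_contract) either way.
Premise 3, O(encrypt_checklist ⊃ ¬withhold_contract), contraposes to O(withhold_contract ⊃ ¬encrypt_checklist); with O(withhold_contract) we get O(¬encrypt_checklist).
Premise 8 is O(¬retain_form ⊃ encrypt_checklist); contrapositively O(¬encrypt_checklist ⊃ retain_form). Since O(¬encrypt_checklist) holds, K gives O(retain_form).
Premise 5 is O(evacuate ⊃ ¬retain_form); contrapositively O(retain_form ⊃ ¬evacuate). Since O(retain_form) holds, K gives O(¬evacuate).
Premise 9, O(¬verify_license ⊃ evacuate), contraposes to O(¬evacuate ⊃ verify_license); with O(¬evacuate) we get O(verify_license).
Premises 1, 2, 6 do not contribute to this derivation.
So O(verify_license) holds, i.e. F(¬verify_license). The claim follows.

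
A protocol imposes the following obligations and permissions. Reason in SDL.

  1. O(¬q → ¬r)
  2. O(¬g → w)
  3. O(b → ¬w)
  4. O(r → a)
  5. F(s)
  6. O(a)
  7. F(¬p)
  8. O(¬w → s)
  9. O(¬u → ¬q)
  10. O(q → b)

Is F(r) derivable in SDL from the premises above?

Yes

Premise 5 is F(s), i.e. O(¬s).
Premise 8 is O(¬w → s); contrapositively O(¬s → w). Since O(¬s) holds, K gives O(w).
The contrapositive of premise 3 (O(b → ¬w)) is O(w → ¬b), and O(w) is already established, so O(¬b).
Premise 10 is O(q → b); contrapositively O(¬b → ¬q). Since O(¬b) holds, K gives O(¬q).
Applying K to premise 1 (O(¬q → ¬r)) and O(¬q) yields O(¬r).
Premises 2, 4, 6, 7, 9 do not contribute to this derivation.
So O(¬r) holds, i.e. F(r). The claim follows.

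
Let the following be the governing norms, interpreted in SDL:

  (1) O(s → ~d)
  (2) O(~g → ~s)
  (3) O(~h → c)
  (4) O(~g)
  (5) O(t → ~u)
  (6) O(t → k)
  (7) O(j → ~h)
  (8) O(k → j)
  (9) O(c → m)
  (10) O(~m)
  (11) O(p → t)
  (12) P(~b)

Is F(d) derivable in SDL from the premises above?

No

Premise 1 is O(s → ~d), but O(s) is not derivable from the premises, so it does not yield O(~d).
No other premise forces O(~d). An ideal world satisfying every premise can still have d true, so F(d) is not derivable.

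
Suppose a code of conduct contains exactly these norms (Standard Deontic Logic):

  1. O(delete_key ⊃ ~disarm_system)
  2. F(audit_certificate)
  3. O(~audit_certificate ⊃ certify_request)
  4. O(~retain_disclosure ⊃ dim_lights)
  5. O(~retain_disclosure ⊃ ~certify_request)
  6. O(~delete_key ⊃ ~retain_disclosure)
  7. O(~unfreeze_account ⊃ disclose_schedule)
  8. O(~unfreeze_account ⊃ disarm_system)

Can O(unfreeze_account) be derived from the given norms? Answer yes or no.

Yes

Premise 2, F(audit_certificate), is equivalent to O(~audit_certificate).
Premise 3 is O(~audit_certificate ⊃ certify_request); since O(~audit_certificate), deontic closure gives O(certify_request).
Premise 5 is O(~retain_disclosure ⊃ ~certify_request); contrapositively O(certify_request ⊃ retain_disclosure). Since O(certify_request) holds, K gives O(retain_disclosure).
The contrapositive of premise 6 (O(~delete_key ⊃ ~retain_disclosure)) is O(retain_disclosure ⊃ delete_key), and O(retain_disclosure) is already established, so O(delete_key).
With premise 1, O(delete_key ⊃ ~disarm_system), the K-axiom yields O(~disarm_system).
Premise 8 is O(~unfreeze_account ⊃ disarm_system); contrapositively O(~disarm_system ⊃ unfreeze_account). Since O(~disarm_system) holds, K gives O(unfreeze_account).
Premises 4, 7 do not contribute to this derivation.
So O(unfreeze_account) follows.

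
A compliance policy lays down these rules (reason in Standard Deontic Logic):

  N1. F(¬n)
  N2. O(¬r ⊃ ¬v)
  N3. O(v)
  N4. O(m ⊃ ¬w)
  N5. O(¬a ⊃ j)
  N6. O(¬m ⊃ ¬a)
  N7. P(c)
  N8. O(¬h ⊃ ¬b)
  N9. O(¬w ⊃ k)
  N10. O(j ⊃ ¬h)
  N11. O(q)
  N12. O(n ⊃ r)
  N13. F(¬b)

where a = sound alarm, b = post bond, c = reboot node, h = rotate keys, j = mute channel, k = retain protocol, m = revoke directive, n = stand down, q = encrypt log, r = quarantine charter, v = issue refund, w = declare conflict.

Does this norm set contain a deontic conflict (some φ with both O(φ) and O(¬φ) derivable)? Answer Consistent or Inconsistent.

Consistent

Premise 2 is O(¬r ⊃ ¬v), but O(¬r) is not derivable from the premises, so it does not yield O(¬v).
So O(¬v) is not derivable, and the apparent clash with O(v) does not arise.
A world satisfying every obligation exists (e.g. a=true, b=true, c=false, h=true, j=false, k=true, m=true, n=true, q=true, r=true, v=true, w=false); no atom is both obligatory and forbidden, so the set is consistent.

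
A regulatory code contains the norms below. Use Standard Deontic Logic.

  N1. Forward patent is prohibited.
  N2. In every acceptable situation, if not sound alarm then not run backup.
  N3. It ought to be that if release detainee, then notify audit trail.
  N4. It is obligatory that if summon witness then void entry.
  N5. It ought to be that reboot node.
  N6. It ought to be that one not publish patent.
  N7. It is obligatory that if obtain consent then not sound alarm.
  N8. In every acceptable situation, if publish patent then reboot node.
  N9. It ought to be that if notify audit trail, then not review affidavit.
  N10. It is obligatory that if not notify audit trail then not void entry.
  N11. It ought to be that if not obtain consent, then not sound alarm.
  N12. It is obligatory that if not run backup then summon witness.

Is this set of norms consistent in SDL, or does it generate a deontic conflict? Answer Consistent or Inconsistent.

Premise 8 is O(publish_patent → reboot_node); even if O(reboot_node) held, inferring O(publish_patent) would be affirming the consequent — invalid.
So O(publish_patent) is not derivable, and the apparent clash with O(¬publish_patent) does not arise.
A world satisfying every obligation exists (e.g. forward_patent=false, notify_audit_trail=true, obtain_consent=false, publish_patent=false, reboot_node=true, release_detainee=false, review_affidavit=false, run_backup=false, sound_alarm=false, summon_witness=true, void_entry=true); no atom is both obligatory and forbidden, so the set is consistent.

Consistent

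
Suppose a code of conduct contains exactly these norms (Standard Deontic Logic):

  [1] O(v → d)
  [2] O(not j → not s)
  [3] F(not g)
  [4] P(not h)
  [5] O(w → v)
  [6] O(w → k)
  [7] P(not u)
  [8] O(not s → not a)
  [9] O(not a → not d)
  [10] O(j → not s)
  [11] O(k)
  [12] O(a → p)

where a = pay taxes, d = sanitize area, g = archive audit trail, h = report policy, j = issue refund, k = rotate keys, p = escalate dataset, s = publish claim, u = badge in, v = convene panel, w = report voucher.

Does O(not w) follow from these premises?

By case analysis on not j: premise 2 gives O(not j → not s) and premise 10 gives O(j → not s), so O(not s) either way.
Premise 8 is O(not s → not a); since O(not s), deontic closure gives O(not a).
Premise 9 is O(not a → not d); since O(not a), deontic closure gives O(not d).
The contrapositive of premise 1 (O(v → d)) is O(not d → not v), and O(not d) is already established, so O(not v).
Premise 5 is O(w → v); contrapositively O(not v → not w). Since O(not v) holds, K gives O(not w).
Premises 3, 4, 6, 7, 11, 12 do not contribute to this derivation.
So O(not w) follows.

Yes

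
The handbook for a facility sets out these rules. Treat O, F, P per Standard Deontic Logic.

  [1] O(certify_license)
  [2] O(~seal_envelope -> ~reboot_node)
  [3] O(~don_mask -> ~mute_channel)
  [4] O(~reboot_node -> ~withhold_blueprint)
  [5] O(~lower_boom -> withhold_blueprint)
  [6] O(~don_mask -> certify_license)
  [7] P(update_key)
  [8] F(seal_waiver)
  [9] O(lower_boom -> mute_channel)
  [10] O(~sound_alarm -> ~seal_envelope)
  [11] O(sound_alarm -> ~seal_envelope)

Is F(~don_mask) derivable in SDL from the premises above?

Premises 11 and 10 cover both cases: O(sound_alarm -> ~seal_envelope) and O(~sound_alarm -> ~seal_envelope). Since sound_alarm ∨ ~sound_alarm is a tautology, O(~seal_envelope) follows.
Premise 2 is O(~seal_envelope -> ~reboot_node); since O(~seal_envelope), deontic closure gives O(~reboot_node).
From O(~reboot_node) and premise 4, O(~reboot_node -> ~withhold_blueprint), we obtain O(~withhold_blueprint).
Premise 5, O(~lower_boom -> withhold_blueprint), contraposes to O(~withhold_blueprint -> lower_boom); with O(~withhold_blueprint) we get O(lower_boom).
Premise 9 is O(lower_boom -> mute_channel); since O(lower_boom), deontic closure gives O(mute_channel).
Premise 3, O(~don_mask -> ~mute_channel), contraposes to O(mute_channel -> don_mask); with O(mute_channel) we get O(don_mask).
Premises 1, 6, 7, 8 do not contribute to this derivation.
So O(don_mask) holds, i.e. F(~don_mask). The claim follows.

Yes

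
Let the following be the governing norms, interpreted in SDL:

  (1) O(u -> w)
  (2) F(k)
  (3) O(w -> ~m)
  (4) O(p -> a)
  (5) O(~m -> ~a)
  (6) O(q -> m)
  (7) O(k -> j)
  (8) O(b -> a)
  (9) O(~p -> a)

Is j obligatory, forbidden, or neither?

Premise 7 is O(k -> j), but O(k) is not derivable from the premises, so it does not yield O(j).
No premise or chain of K-axiom applications forces O(j), and none forces O(~j). So j is neither obligatory nor forbidden under these norms.

Neither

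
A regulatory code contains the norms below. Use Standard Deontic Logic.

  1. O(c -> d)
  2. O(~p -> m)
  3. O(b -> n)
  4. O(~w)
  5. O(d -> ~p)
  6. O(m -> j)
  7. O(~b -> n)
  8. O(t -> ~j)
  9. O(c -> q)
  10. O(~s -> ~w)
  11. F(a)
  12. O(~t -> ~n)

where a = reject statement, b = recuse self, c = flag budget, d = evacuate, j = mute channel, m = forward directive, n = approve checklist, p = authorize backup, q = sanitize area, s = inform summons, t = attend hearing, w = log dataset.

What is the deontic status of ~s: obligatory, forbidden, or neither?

Neither

Premise 10 is O(~s -> ~w); even if O(~w) held, inferring O(~s) would be affirming the consequent — invalid.
No premise or chain of K-axiom applications forces O(~s), and none forces O(s). So ~s is neither obligatory nor forbidden under these norms.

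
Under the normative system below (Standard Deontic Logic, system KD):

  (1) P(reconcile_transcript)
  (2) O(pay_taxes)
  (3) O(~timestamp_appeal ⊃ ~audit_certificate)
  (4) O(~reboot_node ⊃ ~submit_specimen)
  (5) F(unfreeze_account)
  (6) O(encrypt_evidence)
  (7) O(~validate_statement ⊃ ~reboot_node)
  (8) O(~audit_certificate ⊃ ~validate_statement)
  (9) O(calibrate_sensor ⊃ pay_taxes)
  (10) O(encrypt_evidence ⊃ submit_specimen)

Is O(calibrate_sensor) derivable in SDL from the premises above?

No

Premise 9 is O(calibrate_sensor ⊃ pay_taxes); even if O(pay_taxes) held, inferring O(calibrate_sensor) would be affirming the consequent — invalid.
No other premise forces O(calibrate_sensor). An ideal world satisfying every premise can still have calibrate_sensor false, so O(calibrate_sensor) is not derivable.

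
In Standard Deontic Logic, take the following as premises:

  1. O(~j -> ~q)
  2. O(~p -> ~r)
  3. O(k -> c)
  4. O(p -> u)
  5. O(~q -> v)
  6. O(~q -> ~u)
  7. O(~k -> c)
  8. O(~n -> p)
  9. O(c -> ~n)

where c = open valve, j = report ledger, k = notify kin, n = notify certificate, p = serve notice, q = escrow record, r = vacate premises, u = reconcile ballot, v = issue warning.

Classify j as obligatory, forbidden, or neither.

Premises 7 and 3 are O(~k -> c) and O(k -> c); every ideal world satisfies ~k or k, so in either case c holds — hence O(c).
From O(c) and premise 9, O(c -> ~n), we obtain O(~n).
Premise 8 is O(~n -> p); since O(~n), deontic closure gives O(p).
With premise 4, O(p -> u), the K-axiom yields O(u).
Premise 6 is O(~q -> ~u); contrapositively O(u -> q). Since O(u) holds, K gives O(q).
Premise 1 is O(~j -> ~q); contrapositively O(q -> j). Since O(q) holds, K gives O(j).
Premises 2, 5 do not contribute to this derivation.
Hence j is obligatory.

Obligatory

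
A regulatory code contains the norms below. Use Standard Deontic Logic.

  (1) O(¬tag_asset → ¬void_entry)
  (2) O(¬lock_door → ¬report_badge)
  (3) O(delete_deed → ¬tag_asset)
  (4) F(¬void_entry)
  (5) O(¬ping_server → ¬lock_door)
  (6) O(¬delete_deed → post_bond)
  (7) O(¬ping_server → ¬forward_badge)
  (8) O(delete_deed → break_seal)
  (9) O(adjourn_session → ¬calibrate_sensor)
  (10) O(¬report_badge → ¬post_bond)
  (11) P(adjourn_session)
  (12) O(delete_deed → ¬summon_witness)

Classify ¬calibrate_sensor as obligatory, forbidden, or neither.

Premise 9 is O(adjourn_session → ¬calibrate_sensor), but O(adjourn_session) is not derivable from the premises (the permission P(adjourn_session) asserts only ¬O(¬adjourn_session), not O(adjourn_session)), so it does not yield O(¬calibrate_sensor).
No premise or chain of K-axiom applications forces O(¬calibrate_sensor), and none forces O(calibrate_sensor). So ¬calibrate_sensor is neither obligatory nor forbidden under these norms.

Neither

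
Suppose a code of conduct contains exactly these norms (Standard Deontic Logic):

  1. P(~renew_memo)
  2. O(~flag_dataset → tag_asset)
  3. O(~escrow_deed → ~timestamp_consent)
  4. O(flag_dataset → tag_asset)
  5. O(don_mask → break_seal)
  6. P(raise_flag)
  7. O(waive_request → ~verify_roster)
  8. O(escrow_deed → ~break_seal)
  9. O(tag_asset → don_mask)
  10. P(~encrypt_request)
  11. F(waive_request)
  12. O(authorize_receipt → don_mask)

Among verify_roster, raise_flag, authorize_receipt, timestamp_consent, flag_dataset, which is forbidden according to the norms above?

timestamp_consent

Premises 4 and 2 are O(flag_dataset → tag_asset) and O(~flag_dataset → tag_asset); every ideal world satisfies flag_dataset or ~flag_dataset, so in either case tag_asset holds — hence O(tag_asset).
Applying K to premise 9 (O(tag_asset → don_mask)) and O(tag_asset) yields O(don_mask).
Applying K to premise 5 (O(don_mask → break_seal)) and O(don_mask) yields O(break_seal).
Premise 8, O(escrow_deed → ~break_seal), contraposes to O(break_seal → ~escrow_deed); with O(break_seal) we get O(~escrow_deed).
Premise 3 is O(~escrow_deed → ~timestamp_consent); since O(~escrow_deed), deontic closure gives O(~timestamp_consent).
So O(~timestamp_consent) holds, i.e. timestamp_consent is forbidden. None of the other listed options is forbidden under the premises.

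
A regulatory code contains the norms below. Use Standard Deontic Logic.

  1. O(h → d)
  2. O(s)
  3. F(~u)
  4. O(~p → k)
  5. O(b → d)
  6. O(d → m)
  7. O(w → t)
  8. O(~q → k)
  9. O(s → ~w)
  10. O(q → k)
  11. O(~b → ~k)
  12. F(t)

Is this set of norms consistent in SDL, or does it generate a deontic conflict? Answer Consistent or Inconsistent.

Consistent

Premise 7 is O(w → t), but O(w) is not derivable from the premises, so it does not yield O(t).
So O(t) is not derivable, and the apparent clash with O(~t) does not arise.
A world satisfying every obligation exists (e.g. b=true, d=true, h=false, k=true, m=true, p=false, q=false, s=true, t=false, u=true, w=false); no atom is both obligatory and forbidden, so the set is consistent.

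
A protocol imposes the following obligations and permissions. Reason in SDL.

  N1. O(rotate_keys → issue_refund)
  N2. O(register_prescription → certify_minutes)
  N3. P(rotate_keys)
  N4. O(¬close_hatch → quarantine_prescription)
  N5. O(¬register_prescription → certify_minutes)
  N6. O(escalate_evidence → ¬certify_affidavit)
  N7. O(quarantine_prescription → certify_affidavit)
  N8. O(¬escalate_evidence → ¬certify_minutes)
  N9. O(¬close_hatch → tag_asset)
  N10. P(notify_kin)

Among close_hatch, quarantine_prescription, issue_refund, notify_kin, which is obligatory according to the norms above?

close_hatch

Premises 2 and 5 are O(register_prescription → certify_minutes) and O(¬register_prescription → certify_minutes); every ideal world satisfies register_prescription or ¬register_prescription, so in either case certify_minutes holds — hence O(certify_minutes).
Premise 8 is O(¬escalate_evidence → ¬certify_minutes); contrapositively O(certify_minutes → escalate_evidence). Since O(certify_minutes) holds, K gives O(escalate_evidence).
From O(escalate_evidence) and premise 6, O(escalate_evidence → ¬certify_affidavit), we obtain O(¬certify_affidavit).
Premise 7, O(quarantine_prescription → certify_affidavit), contraposes to O(¬certify_affidavit → ¬quarantine_prescription); with O(¬certify_affidavit) we get O(¬quarantine_prescription).
The contrapositive of premise 4 (O(¬close_hatch → quarantine_prescription)) is O(¬quarantine_prescription → close_hatch), and O(¬quarantine_prescription) is already established, so O(close_hatch).
So O(close_hatch) holds — close_hatch is obligatory. None of the other listed options is made obligatory by any chain of premises.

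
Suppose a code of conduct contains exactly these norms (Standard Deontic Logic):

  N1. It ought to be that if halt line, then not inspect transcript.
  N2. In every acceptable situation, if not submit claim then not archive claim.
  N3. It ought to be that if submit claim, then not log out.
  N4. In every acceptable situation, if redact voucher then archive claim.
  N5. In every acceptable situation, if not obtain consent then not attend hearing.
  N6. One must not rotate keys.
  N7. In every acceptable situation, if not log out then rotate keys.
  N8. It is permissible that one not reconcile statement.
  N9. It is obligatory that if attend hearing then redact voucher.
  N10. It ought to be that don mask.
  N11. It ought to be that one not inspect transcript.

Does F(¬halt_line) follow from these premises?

Premise 1 is O(halt_line → ¬inspect_transcript); even if O(¬inspect_transcript) held, inferring O(halt_line) would be affirming the consequent — invalid.
No other premise forces O(halt_line). An ideal world satisfying every premise can still have ¬halt_line true, so F(¬halt_line) is not derivable.

No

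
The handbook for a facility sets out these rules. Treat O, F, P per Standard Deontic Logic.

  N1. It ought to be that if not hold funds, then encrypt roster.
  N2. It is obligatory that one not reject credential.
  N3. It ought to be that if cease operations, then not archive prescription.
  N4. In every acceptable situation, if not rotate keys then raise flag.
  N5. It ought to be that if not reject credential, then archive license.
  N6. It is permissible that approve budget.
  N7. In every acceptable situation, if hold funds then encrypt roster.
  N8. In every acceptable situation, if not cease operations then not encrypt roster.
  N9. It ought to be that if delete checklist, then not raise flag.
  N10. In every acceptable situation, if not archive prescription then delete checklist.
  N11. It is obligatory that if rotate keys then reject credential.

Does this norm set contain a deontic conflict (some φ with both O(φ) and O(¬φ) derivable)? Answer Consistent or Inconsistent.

Inconsistent

Premises 1 and 7 are O(¬hold_funds → encrypt_roster) and O(hold_funds → encrypt_roster); every ideal world satisfies ¬hold_funds or hold_funds, so in either case encrypt_roster holds — hence O(encrypt_roster).
Premise 8 is O(¬cease_operations → ¬encrypt_roster); contrapositively O(encrypt_roster → cease_operations). Since O(encrypt_roster) holds, K gives O(cease_operations).
From O(cease_operations) and premise 3, O(cease_operations → ¬archive_prescription), we obtain O(¬archive_prescription).
From O(¬archive_prescription) and premise 10, O(¬archive_prescription → delete_checklist), we obtain O(delete_checklist).
From O(delete_checklist) and premise 9, O(delete_checklist → ¬raise_flag), we obtain O(¬raise_flag).
Premise 4, O(¬rotate_keys → raise_flag), contraposes to O(¬raise_flag → rotate_keys); with O(¬raise_flag) we get O(rotate_keys).
With premise 11, O(rotate_keys → reject_credential), the K-axiom yields O(reject_credential).
Yet premise 2 states O(¬reject_credential).
We now have both O(reject_credential) and O(¬reject_credential) — reject_credential is simultaneously obligatory and forbidden, violating the D-axiom.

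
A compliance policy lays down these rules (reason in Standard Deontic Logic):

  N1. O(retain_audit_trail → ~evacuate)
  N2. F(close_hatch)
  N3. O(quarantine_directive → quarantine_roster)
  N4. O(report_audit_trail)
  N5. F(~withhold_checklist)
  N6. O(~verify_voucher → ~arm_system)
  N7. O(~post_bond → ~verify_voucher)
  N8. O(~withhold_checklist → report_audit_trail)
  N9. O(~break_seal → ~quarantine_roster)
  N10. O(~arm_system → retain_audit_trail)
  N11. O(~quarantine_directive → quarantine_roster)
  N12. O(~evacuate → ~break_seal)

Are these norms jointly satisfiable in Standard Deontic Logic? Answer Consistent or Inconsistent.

Consistent

Premise 8 is O(~withhold_checklist → report_audit_trail); even if O(report_audit_trail) held, inferring O(~withhold_checklist) would be affirming the consequent — invalid.
So O(~withhold_checklist) is not derivable, and the apparent clash with O(withhold_checklist) does not arise.
A world satisfying every obligation exists (e.g. arm_system=true, break_seal=true, close_hatch=false, evacuate=true, post_bond=true, quarantine_directive=false, quarantine_roster=true, report_audit_trail=true, retain_audit_trail=false, verify_voucher=true, withhold_checklist=true); no atom is both obligatory and forbidden, so the set is consistent.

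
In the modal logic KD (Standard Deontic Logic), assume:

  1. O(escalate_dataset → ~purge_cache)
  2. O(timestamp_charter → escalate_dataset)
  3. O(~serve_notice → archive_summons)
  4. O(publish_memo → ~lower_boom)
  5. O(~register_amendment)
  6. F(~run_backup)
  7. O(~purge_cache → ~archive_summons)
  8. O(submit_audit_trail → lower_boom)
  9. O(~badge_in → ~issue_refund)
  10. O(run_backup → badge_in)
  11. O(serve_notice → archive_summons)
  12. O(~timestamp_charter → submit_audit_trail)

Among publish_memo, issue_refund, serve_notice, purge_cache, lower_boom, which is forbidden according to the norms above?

publish_memo

Premises 11 and 3 are O(serve_notice → archive_summons) and O(~serve_notice → archive_summons); every ideal world satisfies serve_notice or ~serve_notice, so in either case archive_summons holds — hence O(archive_summons).
Premise 7 is O(~purge_cache → ~archive_summons); contrapositively O(archive_summons → purge_cache). Since O(archive_summons) holds, K gives O(purge_cache).
Premise 1 is O(escalate_dataset → ~purge_cache); contrapositively O(purge_cache → ~escalate_dataset). Since O(purge_cache) holds, K gives O(~escalate_dataset).
Premise 2, O(timestamp_charter → escalate_dataset), contraposes to O(~escalate_dataset → ~timestamp_charter); with O(~escalate_dataset) we get O(~timestamp_charter).
Applying K to premise 12 (O(~timestamp_charter → submit_audit_trail)) and O(~timestamp_charter) yields O(submit_audit_trail).
Premise 8 is O(submit_audit_trail → lower_boom); since O(submit_audit_trail), deontic closure gives O(lower_boom).
Premise 4, O(publish_memo → ~lower_boom), contraposes to O(lower_boom → ~publish_memo); with O(lower_boom) we get O(~publish_memo).
So O(~publish_memo) holds, i.e. publish_memo is forbidden. None of the other listed options is forbidden under the premises.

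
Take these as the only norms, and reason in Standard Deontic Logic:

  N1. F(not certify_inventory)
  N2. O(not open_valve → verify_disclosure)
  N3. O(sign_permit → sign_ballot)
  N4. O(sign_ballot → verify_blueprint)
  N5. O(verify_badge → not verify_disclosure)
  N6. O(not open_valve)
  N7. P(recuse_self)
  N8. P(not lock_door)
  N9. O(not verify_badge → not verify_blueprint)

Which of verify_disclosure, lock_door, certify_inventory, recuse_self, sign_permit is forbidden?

sign_permit

Premise 6 states O(not open_valve) outright.
Premise 2 is O(not open_valve → verify_disclosure); since O(not open_valve), deontic closure gives O(verify_disclosure).
Premise 5, O(verify_badge → not verify_disclosure), contraposes to O(verify_disclosure → not verify_badge); with O(verify_disclosure) we get O(not verify_badge).
Applying K to premise 9 (O(not verify_badge → not verify_blueprint)) and O(not verify_badge) yields O(not verify_blueprint).
Premise 4, O(sign_ballot → verify_blueprint), contraposes to O(not verify_blueprint → not sign_ballot); with O(not verify_blueprint) we get O(not sign_ballot).
Premise 3 is O(sign_permit → sign_ballot); contrapositively O(not sign_ballot → not sign_permit). Since O(not sign_ballot) holds, K gives O(not sign_permit).
So O(not sign_permit) holds, i.e. sign_permit is forbidden. None of the other listed options is forbidden under the premises.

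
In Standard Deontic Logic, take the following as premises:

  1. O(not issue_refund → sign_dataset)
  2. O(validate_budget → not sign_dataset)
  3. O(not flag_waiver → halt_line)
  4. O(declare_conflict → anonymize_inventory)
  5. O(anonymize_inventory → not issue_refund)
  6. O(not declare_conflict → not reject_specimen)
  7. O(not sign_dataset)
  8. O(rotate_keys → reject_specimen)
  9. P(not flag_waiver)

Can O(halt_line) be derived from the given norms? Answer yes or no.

No

Premise 3 is O(not flag_waiver → halt_line), but O(not flag_waiver) is not derivable from the premises (the permission P(not flag_waiver) asserts only not O(flag_waiver), not O(not flag_waiver)), so it does not yield O(halt_line).
No other premise forces O(halt_line). An ideal world satisfying every premise can still have halt_line false, so O(halt_line) is not derivable.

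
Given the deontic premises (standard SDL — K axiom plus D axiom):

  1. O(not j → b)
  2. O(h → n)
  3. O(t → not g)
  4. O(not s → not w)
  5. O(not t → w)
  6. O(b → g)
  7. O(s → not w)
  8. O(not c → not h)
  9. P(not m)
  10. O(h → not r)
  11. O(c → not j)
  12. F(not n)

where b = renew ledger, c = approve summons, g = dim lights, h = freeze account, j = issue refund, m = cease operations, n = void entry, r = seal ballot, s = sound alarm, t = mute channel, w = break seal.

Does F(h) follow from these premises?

Premises 4 and 7 cover both cases: O(not s → not w) and O(s → not w). Since not s ∨ s is a tautology, O(not w) follows.
The contrapositive of premise 5 (O(not t → w)) is O(not w → t), and O(not w) is already established, so O(t).
From O(t) and premise 3, O(t → not g), we obtain O(not g).
The contrapositive of premise 6 (O(b → g)) is O(not g → not b), and O(not g) is already established, so O(not b).
Premise 1, O(not j → b), contraposes to O(not b → j); with O(not b) we get O(j).
Premise 11 is O(c → not j); contrapositively O(j → not c). Since O(j) holds, K gives O(not c).
From O(not c) and premise 8, O(not c → not h), we obtain O(not h).
Premises 2, 9, 10, 12 do not contribute to this derivation.
So O(not h) holds, i.e. F(h). The claim follows.

Yes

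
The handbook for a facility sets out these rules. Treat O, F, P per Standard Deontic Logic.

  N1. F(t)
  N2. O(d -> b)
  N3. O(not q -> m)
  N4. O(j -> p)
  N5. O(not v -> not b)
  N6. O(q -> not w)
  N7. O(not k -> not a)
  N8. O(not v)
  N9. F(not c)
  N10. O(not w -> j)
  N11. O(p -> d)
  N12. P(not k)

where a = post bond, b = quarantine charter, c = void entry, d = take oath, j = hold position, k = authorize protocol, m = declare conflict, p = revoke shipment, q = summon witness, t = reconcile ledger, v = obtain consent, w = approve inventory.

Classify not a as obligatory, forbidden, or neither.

Neither

Premise 7 is O(not k -> not a), but O(not k) is not derivable from the premises (the permission P(not k) asserts only not O(k), not O(not k)), so it does not yield O(not a).
No premise or chain of K-axiom applications forces O(not a), and none forces O(a). So not a is neither obligatory nor forbidden under these norms.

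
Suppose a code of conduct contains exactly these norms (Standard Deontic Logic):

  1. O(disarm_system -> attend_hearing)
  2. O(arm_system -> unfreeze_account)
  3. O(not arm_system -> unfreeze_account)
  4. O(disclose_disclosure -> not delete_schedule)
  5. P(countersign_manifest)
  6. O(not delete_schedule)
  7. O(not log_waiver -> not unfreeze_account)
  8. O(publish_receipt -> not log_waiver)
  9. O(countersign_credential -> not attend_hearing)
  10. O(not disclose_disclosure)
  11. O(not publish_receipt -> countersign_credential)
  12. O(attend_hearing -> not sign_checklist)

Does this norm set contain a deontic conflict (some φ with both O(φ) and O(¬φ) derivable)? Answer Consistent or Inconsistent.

Premise 4 is O(disclose_disclosure -> not delete_schedule); even if O(not delete_schedule) held, inferring O(disclose_disclosure) would be affirming the consequent — invalid.
So O(disclose_disclosure) is not derivable, and the apparent clash with O(not disclose_disclosure) does not arise.
A world satisfying every obligation exists (e.g. arm_system=false, attend_hearing=false, countersign_credential=true, countersign_manifest=false, delete_schedule=false, disarm_system=false, disclose_disclosure=false, log_waiver=true, publish_receipt=false, sign_checklist=false, unfreeze_account=true); no atom is both obligatory and forbidden, so the set is consistent.

Consistent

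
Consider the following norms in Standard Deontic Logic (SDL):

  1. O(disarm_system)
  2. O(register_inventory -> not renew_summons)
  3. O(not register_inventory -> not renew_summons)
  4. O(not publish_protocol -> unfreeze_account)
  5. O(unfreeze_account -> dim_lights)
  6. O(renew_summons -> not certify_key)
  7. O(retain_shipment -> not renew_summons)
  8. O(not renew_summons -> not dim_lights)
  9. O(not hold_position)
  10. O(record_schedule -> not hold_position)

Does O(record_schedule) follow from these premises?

Premise 10 is O(record_schedule -> not hold_position); even if O(not hold_position) held, inferring O(record_schedule) would be affirming the consequent — invalid.
No other premise forces O(record_schedule). An ideal world satisfying every premise can still have record_schedule false, so O(record_schedule) is not derivable.

No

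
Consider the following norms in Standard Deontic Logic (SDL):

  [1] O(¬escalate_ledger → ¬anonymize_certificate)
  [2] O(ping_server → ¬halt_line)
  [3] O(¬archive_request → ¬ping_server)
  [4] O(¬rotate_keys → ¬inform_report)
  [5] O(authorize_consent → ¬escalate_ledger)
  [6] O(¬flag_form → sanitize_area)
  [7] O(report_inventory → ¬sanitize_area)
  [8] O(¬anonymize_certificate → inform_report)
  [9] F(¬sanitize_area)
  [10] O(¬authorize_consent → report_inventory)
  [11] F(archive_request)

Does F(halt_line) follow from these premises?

Premise 2 is O(ping_server → ¬halt_line), but O(ping_server) is not derivable from the premises, so it does not yield O(¬halt_line).
No other premise forces O(¬halt_line). An ideal world satisfying every premise can still have halt_line true, so F(halt_line) is not derivable.

No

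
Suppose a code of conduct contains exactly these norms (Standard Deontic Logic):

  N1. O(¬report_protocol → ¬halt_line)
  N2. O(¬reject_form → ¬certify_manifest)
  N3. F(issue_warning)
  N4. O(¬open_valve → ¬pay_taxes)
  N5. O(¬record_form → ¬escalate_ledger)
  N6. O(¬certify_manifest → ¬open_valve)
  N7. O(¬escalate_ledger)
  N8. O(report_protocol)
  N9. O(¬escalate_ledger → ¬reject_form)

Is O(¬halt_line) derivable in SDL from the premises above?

Premise 1 is O(¬report_protocol → ¬halt_line), but O(¬report_protocol) is not derivable from the premises, so it does not yield O(¬halt_line).
No other premise forces O(¬halt_line). An ideal world satisfying every premise can still have ¬halt_line false, so O(¬halt_line) is not derivable.

No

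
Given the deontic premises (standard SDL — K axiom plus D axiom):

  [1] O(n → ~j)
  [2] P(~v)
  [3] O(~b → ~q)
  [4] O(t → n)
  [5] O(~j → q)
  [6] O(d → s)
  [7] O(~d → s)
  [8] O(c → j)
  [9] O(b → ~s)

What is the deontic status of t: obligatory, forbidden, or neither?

Premises 6 and 7 are O(d → s) and O(~d → s); every ideal world satisfies d or ~d, so in either case s holds — hence O(s).
Premise 9 is O(b → ~s); contrapositively O(s → ~b). Since O(s) holds, K gives O(~b).
Applying K to premise 3 (O(~b → ~q)) and O(~b) yields O(~q).
Premise 5 is O(~j → q); contrapositively O(~q → j). Since O(~q) holds, K gives O(j).
Premise 1 is O(n → ~j); contrapositively O(j → ~n). Since O(j) holds, K gives O(~n).
The contrapositive of premise 4 (O(t → n)) is O(~n → ~t), and O(~n) is already established, so O(~t).
Premises 2, 8 do not contribute to this derivation.
Thus O(~t), which is F(t): t is forbidden.

Forbidden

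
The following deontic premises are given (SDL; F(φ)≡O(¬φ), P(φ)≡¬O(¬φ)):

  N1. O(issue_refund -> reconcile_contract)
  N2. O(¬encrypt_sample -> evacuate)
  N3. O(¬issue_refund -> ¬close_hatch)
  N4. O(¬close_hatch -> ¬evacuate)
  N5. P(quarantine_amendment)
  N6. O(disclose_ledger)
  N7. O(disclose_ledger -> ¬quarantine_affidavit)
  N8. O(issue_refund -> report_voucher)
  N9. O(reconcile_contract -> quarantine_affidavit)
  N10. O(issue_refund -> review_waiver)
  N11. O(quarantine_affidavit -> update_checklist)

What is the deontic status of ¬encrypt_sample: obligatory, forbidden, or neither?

Premise 6 gives O(disclose_ledger).
From O(disclose_ledger) and premise 7, O(disclose_ledger -> ¬quarantine_affidavit), we obtain O(¬quarantine_affidavit).
Premise 9 is O(reconcile_contract -> quarantine_affidavit); contrapositively O(¬quarantine_affidavit -> ¬reconcile_contract). Since O(¬quarantine_affidavit) holds, K gives O(¬reconcile_contract).
Premise 1, O(issue_refund -> reconcile_contract), contraposes to O(¬reconcile_contract -> ¬issue_refund); with O(¬reconcile_contract) we get O(¬issue_refund).
Applying K to premise 3 (O(¬issue_refund -> ¬close_hatch)) and O(¬issue_refund) yields O(¬close_hatch).
With premise 4, O(¬close_hatch -> ¬evacuate), the K-axiom yields O(¬evacuate).
Premise 2 is O(¬encrypt_sample -> evacuate); contrapositively O(¬evacuate -> encrypt_sample). Since O(¬evacuate) holds, K gives O(encrypt_sample).
Premises 5, 8, 10, 11 do not contribute to this derivation.
Thus O(encrypt_sample), which is F(¬encrypt_sample): ¬encrypt_sample is forbidden.

Forbidden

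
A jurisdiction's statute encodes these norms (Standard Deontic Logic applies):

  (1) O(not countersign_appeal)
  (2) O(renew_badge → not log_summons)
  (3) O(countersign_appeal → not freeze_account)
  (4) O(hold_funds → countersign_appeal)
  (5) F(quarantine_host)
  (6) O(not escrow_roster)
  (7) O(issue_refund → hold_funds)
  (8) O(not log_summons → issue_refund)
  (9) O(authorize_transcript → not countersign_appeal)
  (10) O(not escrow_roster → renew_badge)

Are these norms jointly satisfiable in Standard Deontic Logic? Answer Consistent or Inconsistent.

Inconsistent

Premise 1 gives O(not countersign_appeal).
Premise 4 is O(hold_funds → countersign_appeal); contrapositively O(not countersign_appeal → not hold_funds). Since O(not countersign_appeal) holds, K gives O(not hold_funds).
Premise 7 is O(issue_refund → hold_funds); contrapositively O(not hold_funds → not issue_refund). Since O(not hold_funds) holds, K gives O(not issue_refund).
The contrapositive of premise 8 (O(not log_summons → issue_refund)) is O(not issue_refund → log_summons), and O(not issue_refund) is already established, so O(log_summons).
Premise 2, O(renew_badge → not log_summons), contraposes to O(log_summons → not renew_badge); with O(log_summons) we get O(not renew_badge).
Premise 10, O(not escrow_roster → renew_badge), contraposes to O(not renew_badge → escrow_roster); with O(not renew_badge) we get O(escrow_roster).
But premise 6 directly asserts O(not escrow_roster).
We now have both O(escrow_roster) and O(not escrow_roster) — escrow_roster is simultaneously obligatory and forbidden, violating the D-axiom.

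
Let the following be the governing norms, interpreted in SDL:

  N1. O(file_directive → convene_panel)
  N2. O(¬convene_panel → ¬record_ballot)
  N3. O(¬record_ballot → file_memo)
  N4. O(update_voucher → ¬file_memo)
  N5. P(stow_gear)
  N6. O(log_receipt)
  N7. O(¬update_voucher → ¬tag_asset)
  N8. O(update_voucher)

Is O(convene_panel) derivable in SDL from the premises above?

Premise 8 states O(update_voucher) outright.
Premise 4 is O(update_voucher → ¬file_memo); since O(update_voucher), deontic closure gives O(¬file_memo).
Premise 3 is O(¬record_ballot → file_memo); contrapositively O(¬file_memo → record_ballot). Since O(¬file_memo) holds, K gives O(record_ballot).
Premise 2, O(¬convene_panel → ¬record_ballot), contraposes to O(record_ballot → convene_panel); with O(record_ballot) we get O(convene_panel).
Premises 1, 5, 6, 7 do not contribute to this derivation.
So O(convene_panel) follows.

Yes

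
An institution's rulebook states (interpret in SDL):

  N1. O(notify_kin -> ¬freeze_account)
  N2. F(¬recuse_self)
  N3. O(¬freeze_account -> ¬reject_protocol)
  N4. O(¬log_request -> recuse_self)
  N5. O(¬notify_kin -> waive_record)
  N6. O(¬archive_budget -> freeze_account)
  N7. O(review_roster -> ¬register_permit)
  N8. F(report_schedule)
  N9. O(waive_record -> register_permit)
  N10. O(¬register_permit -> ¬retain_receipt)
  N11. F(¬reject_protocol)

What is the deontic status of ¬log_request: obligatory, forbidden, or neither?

Neither

Premise 4 is O(¬log_request -> recuse_self); even if O(recuse_self) held, inferring O(¬log_request) would be affirming the consequent — invalid.
No premise or chain of K-axiom applications forces O(¬log_request), and none forces O(log_request). So ¬log_request is neither obligatory nor forbidden under these norms.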